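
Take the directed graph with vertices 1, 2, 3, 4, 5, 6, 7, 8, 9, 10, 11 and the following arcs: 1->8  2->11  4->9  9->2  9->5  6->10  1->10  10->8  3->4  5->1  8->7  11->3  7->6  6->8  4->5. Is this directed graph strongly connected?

No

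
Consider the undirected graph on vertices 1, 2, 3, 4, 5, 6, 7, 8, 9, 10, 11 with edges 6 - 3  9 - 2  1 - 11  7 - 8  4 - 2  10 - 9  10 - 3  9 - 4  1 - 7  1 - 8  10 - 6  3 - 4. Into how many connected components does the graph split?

5 is isolated — a component by itself.
Starting from 1 we can reach 1, 7, 8, 11. That is one component of size 4.
Starting from 2 we can reach 2, 3, 4, 6, 9, 10. That is one component of size 6.
Total: 3 components.

3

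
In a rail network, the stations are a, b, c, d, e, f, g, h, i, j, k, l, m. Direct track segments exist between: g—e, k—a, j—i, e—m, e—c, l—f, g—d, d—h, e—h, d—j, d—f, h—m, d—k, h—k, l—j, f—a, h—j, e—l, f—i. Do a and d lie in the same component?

From a we can reach a, c, d, e, f, g, h, i, j, k, l, m, which includes d.

Yes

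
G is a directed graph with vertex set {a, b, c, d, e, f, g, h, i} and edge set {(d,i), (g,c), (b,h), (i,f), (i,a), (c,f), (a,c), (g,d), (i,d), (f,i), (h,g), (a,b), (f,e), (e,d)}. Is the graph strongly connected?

Yes

From d we can reach every vertex (a, b, c, d, e, f, g, h, i), and every vertex can reach d (a, b, c, d, e, f, g, h, i). So the whole graph is one strongly connected component.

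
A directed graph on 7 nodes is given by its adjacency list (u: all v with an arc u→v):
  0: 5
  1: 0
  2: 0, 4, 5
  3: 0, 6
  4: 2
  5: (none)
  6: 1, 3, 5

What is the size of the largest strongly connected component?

{3, 6} are all mutually reachable — one SCC of size 2.
{2, 4} are all mutually reachable — one SCC of size 2.
{1} is an SCC by itself.
{5} is an SCC by itself.
{0} is an SCC by itself.
The largest has 2 vertices.

2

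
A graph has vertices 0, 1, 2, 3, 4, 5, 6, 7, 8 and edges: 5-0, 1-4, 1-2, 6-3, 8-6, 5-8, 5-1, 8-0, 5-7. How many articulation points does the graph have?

Removing 1 increases the component count from 1 to 3, so 1 is a cut vertex.
Removing 5 increases the component count from 1 to 3, so 5 is a cut vertex.
Removing 6 increases the component count from 1 to 2, so 6 is a cut vertex.
Likewise 8 is a cut vertex.
By contrast removing 0 leaves 1 component; it is not a cut vertex. No other vertex is a cut vertex either.

4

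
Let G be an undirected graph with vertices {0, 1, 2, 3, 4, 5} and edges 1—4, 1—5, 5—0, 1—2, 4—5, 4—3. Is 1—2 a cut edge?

Yes

Removing 1—2 leaves no path between 1 and 2: the component count goes from 1 to 2. So it is a bridge.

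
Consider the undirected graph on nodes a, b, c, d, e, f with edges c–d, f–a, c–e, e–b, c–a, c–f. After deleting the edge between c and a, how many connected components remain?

1

c and a are still connected via c-f-a, so the component count stays at 1.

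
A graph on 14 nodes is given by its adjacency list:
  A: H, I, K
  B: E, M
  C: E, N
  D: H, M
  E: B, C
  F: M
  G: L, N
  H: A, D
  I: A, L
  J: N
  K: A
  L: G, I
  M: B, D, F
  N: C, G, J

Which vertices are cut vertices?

A, M, N

Removing A increases the component count from 1 to 2, so A is a cut vertex.
Removing M increases the component count from 1 to 2, so M is a cut vertex.
Removing N increases the component count from 1 to 2, so N is a cut vertex.
By contrast removing H leaves 1 component; it is not a cut vertex. No other vertex is a cut vertex either.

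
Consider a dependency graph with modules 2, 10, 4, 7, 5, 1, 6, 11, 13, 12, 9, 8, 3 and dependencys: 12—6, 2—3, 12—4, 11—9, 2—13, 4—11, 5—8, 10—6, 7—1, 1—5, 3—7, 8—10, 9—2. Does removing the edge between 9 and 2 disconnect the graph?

After removing 9—2, the path 9-11-4-12-6-10-8-5-1-7-3-2 still connects them, so the edge is not a bridge.

No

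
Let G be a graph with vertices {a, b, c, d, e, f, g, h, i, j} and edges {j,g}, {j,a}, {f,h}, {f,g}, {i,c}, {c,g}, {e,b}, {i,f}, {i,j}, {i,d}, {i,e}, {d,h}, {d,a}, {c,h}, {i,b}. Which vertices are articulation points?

i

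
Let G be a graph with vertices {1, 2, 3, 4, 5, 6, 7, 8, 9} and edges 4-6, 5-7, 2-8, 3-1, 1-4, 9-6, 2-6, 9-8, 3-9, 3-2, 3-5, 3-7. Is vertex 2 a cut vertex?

Deleting 2 leaves 1 component (was 1) (its neighbors 3, 6, 8 remain connected to each other), so 2 is not a cut vertex.

No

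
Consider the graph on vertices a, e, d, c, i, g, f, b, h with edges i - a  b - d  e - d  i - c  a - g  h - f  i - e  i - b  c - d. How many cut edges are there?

3

The edges on the cycle i-e-d-c-i are not bridges since each lies on that cycle.
But removing g - a disconnects g from a; removing i - a disconnects i from a; removing f - h disconnects f from h — these are bridges.
That makes 3 bridges.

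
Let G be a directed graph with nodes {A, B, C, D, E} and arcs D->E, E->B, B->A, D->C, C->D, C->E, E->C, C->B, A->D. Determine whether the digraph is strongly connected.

Yes

From C we can reach every vertex (A, B, C, D, E), and every vertex can reach C (A, B, C, D, E). So the whole graph is one strongly connected component.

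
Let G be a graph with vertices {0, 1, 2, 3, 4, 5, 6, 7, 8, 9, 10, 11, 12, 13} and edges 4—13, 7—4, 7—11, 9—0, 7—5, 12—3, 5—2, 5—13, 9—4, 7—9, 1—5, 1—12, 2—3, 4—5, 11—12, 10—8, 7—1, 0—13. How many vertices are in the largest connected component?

6 is isolated — a component by itself.
Starting from 8 we can reach 8, 10. That is one component of size 2.
Starting from 0 we can reach 0, 1, 2, 3, 4, 5, 7, 9, 11, 12, 13. That is one component of size 11.
The largest has 11 vertices.

11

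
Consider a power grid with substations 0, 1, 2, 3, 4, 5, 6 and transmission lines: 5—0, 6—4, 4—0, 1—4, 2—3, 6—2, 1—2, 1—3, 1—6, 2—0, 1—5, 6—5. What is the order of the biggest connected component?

7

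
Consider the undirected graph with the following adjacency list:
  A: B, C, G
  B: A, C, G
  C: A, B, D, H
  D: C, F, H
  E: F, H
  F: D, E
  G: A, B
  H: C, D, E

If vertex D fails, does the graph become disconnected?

Deleting D leaves 1 component (was 1) (its neighbors C, F, H remain connected to each other), so D is not a cut vertex.

No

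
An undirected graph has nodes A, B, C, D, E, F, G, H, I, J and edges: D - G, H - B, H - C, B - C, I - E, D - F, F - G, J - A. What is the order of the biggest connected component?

Starting from A we can reach A, J. That is one component of size 2.
Starting from E we can reach E, I. That is one component of size 2.
Starting from D we can reach D, F, G. That is one component of size 3.
Starting from B we can reach B, C, H. That is one component of size 3.
The largest has 3 vertices.

3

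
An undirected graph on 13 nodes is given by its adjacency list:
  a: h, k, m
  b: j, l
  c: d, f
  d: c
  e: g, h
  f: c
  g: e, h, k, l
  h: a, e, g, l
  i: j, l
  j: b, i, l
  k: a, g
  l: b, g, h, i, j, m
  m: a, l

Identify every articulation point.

c, l

Removing c increases the component count from 2 to 3, so c is a cut vertex.
Removing l increases the component count from 2 to 3, so l is a cut vertex.
By contrast removing h leaves 2 components; it is not a cut vertex. No other vertex is a cut vertex either.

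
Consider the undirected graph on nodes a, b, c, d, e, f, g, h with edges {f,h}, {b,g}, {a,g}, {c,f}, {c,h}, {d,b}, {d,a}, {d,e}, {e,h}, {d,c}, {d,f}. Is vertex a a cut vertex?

No

Deleting a leaves 1 component (was 1) (its neighbors d, g remain connected to each other), so a is not a cut vertex.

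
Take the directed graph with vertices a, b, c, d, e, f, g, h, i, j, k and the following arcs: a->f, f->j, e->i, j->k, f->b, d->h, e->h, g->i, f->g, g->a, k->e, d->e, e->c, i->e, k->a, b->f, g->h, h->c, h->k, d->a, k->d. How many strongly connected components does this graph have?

2

{a, b, d, e, f, g, h, i, j, k} are all mutually reachable — one SCC of size 10.
{c} is an SCC by itself.
That gives 2 strongly connected components.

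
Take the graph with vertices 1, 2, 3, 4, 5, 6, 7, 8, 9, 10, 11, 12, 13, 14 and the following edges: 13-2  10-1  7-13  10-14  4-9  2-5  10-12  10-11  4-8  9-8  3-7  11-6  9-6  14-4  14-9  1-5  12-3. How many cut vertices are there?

Removing 10 increases the component count from 1 to 2, so 10 is a cut vertex.
By contrast removing 9 leaves 1 component; it is not a cut vertex. No other vertex is a cut vertex either.

1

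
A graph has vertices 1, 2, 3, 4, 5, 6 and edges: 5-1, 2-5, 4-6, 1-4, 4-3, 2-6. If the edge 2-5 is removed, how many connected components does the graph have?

2 and 5 are still connected via 2-6-4-1-5, so the component count stays at 1.

1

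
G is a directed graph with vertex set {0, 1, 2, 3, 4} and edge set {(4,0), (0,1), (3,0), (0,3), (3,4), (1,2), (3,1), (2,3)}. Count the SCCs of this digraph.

{0, 1, 2, 3, 4} are all mutually reachable — one SCC of size 5.
That gives 1 strongly connected component.

1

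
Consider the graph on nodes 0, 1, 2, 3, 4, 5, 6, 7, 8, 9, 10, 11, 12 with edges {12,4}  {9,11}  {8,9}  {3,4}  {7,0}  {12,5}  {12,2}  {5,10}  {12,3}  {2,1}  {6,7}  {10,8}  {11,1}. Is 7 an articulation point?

Deleting 7 raises the number of components from 2 to 3, so 7 is a cut vertex.

Yes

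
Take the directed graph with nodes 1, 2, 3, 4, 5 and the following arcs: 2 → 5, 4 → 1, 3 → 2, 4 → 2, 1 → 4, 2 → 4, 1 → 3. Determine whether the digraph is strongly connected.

There is no directed path from 5 to 4, so the graph is not strongly connected.

No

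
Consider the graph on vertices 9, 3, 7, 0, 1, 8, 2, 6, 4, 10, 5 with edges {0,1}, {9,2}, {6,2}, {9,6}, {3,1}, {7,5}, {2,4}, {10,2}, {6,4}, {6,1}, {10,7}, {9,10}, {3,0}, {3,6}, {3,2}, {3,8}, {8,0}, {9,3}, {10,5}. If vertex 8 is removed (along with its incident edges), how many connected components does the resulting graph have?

1

With 8 gone, the remaining components are: {0, 1, 2, 3, 4, 5, 6, 7, 9, 10}.
That is 1 component.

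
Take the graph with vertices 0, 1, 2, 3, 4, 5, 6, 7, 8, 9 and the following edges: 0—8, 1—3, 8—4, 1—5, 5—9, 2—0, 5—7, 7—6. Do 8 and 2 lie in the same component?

From 8 we can reach 0, 2, 4, 8, which includes 2.

Yes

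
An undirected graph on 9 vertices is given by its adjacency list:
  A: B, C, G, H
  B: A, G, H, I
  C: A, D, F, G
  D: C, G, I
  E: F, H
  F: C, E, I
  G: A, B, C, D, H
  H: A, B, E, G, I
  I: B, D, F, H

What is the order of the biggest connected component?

9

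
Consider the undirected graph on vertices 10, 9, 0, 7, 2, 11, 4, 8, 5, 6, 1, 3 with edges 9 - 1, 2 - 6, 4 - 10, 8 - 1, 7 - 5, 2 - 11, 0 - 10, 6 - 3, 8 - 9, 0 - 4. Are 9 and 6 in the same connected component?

The component containing 9 is {1, 8, 9}, and 6 is not in it.

No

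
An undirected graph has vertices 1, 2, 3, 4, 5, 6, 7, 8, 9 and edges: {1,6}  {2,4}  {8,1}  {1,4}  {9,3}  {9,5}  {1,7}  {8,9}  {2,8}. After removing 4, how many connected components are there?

1

With 4 gone, the remaining components are: {1, 2, 3, 5, 6, 7, 8, 9}.
That is 1 component.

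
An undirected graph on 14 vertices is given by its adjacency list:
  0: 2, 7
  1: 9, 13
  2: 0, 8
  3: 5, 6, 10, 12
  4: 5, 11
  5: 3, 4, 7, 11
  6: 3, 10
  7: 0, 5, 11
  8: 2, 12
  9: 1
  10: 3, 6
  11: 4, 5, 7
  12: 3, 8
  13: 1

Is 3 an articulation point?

Yes

Deleting 3 raises the number of components from 2 to 3, so 3 is a cut vertex.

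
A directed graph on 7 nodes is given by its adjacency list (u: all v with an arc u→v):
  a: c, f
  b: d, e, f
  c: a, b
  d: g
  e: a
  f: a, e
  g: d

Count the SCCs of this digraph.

2

{a, b, c, e, f} are all mutually reachable — one SCC of size 5.
{d, g} are all mutually reachable — one SCC of size 2.
That gives 2 strongly connected components.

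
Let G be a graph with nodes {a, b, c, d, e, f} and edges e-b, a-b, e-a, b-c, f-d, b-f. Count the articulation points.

2

Removing b increases the component count from 1 to 3, so b is a cut vertex.
Removing f increases the component count from 1 to 2, so f is a cut vertex.
By contrast removing d leaves 1 component; it is not a cut vertex. No other vertex is a cut vertex either.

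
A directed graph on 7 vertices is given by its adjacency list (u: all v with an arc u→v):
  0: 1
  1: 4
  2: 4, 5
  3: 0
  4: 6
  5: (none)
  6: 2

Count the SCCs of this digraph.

5

{2, 4, 6} are all mutually reachable — one SCC of size 3.
{0} is an SCC by itself.
{1} is an SCC by itself.
{3} is an SCC by itself.
{5} is an SCC by itself.
That gives 5 strongly connected components.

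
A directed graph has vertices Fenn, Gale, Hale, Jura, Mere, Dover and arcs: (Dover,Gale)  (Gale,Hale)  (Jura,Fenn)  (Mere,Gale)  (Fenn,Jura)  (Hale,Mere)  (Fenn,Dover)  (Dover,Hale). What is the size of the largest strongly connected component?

{Gale, Hale, Mere} are all mutually reachable — one SCC of size 3.
{Fenn, Jura} are all mutually reachable — one SCC of size 2.
{Dover} is an SCC by itself.
The largest has 3 vertices.

3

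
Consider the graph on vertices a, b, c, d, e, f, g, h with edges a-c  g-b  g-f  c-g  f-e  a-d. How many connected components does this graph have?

h is isolated — a component by itself.
Starting from a we can reach a, b, c, d, e, f, g. That is one component of size 7.
Total: 2 components.

2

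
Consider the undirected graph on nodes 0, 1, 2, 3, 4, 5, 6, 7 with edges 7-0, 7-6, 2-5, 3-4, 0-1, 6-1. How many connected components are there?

3

Starting from 2 we can reach 2, 5. That is one component of size 2.
Starting from 3 we can reach 3, 4. That is one component of size 2.
Starting from 0 we can reach 0, 1, 6, 7. That is one component of size 4.
Total: 3 components.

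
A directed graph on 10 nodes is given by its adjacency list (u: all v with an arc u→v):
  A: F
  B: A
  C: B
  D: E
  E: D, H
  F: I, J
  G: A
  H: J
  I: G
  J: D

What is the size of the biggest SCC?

4

{D, E, H, J} are all mutually reachable — one SCC of size 4.
{A, F, G, I} are all mutually reachable — one SCC of size 4.
{C} is an SCC by itself.
{B} is an SCC by itself.
The largest has 4 vertices.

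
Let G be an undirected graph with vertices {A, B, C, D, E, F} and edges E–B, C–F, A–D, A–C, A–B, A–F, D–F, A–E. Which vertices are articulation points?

Removing A increases the component count from 1 to 2, so A is a cut vertex.
By contrast removing D leaves 1 component; it is not a cut vertex. No other vertex is a cut vertex either.

A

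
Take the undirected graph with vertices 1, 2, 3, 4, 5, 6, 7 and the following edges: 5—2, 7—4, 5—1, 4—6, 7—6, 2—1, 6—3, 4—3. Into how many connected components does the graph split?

2

Starting from 1 we can reach 1, 2, 5. That is one component of size 3.
Starting from 3 we can reach 3, 4, 6, 7. That is one component of size 4.
Total: 2 components.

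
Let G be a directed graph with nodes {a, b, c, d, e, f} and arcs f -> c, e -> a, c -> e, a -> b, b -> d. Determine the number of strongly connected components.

{c} is an SCC by itself.
{d} is an SCC by itself.
{a} is an SCC by itself.
{e} is an SCC by itself.
{f} is an SCC by itself.
(and 1 more singleton SCC)
That gives 6 strongly connected components.

6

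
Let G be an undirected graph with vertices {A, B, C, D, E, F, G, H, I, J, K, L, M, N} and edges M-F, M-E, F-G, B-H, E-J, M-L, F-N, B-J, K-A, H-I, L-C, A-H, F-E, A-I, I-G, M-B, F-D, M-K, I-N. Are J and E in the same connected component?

From J we can reach A, B, C, D, E, F, G, H, I, J, K, L, M, N, which includes E.

Yes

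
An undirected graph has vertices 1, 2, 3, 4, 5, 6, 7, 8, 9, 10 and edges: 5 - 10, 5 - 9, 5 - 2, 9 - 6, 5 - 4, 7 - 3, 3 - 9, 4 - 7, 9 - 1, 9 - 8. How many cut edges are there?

5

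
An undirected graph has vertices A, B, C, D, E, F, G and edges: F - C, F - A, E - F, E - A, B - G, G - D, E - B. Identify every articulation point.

Removing B increases the component count from 1 to 2, so B is a cut vertex.
Removing E increases the component count from 1 to 2, so E is a cut vertex.
Removing F increases the component count from 1 to 2, so F is a cut vertex.
Likewise G is a cut vertex.
By contrast removing A leaves 1 component; it is not a cut vertex. No other vertex is a cut vertex either.

B, E, F, G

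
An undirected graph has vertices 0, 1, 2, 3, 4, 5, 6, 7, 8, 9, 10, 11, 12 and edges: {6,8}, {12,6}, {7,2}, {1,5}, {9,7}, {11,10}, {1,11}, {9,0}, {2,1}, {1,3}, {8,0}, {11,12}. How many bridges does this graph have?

3

The edges on the cycle 9-7-2-1-11-12-6-8-0-9 are not bridges since each lies on that cycle.
But removing 3-1 disconnects 3 from 1; removing 10-11 disconnects 10 from 11; removing 5-1 disconnects 5 from 1 — these are bridges.
That makes 3 bridges.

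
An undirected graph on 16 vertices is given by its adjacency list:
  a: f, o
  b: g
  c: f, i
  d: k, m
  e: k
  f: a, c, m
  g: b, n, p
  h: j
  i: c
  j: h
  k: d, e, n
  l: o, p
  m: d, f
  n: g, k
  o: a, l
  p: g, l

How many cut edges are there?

5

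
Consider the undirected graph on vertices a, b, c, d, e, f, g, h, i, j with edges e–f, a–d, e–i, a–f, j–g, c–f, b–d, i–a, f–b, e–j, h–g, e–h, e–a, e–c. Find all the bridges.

none

The edges on the cycle e-j-g-h-e are not bridges since each lies on that cycle.
Every edge lies on some cycle, so there are no bridges.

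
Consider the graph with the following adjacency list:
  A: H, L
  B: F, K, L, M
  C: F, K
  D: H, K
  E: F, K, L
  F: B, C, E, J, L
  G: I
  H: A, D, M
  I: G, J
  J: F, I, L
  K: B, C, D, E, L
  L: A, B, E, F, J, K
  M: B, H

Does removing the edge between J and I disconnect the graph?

Removing J-I leaves no path between J and I: the component count goes from 1 to 2. So it is a bridge.

Yes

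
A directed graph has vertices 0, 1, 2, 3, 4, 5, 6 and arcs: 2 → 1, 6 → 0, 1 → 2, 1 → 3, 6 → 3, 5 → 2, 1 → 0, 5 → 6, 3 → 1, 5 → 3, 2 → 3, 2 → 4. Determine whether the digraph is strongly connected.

No

There is no directed path from 0 to 3, so the graph is not strongly connected.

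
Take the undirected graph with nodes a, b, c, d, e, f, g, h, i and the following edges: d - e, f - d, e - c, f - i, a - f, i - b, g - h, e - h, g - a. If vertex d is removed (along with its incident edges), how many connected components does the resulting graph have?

1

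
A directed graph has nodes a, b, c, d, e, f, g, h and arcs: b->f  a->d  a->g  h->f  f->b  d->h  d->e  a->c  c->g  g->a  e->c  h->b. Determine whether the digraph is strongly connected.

No

There is no directed path from h to g, so the graph is not strongly connected.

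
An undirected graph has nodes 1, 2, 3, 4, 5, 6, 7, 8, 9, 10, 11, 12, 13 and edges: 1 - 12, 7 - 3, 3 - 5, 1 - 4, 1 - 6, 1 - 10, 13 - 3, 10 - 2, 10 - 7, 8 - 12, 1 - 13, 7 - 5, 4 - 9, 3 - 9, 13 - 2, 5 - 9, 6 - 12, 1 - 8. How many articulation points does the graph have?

1

Removing 1 increases the component count from 2 to 3, so 1 is a cut vertex.
By contrast removing 7 leaves 2 components; it is not a cut vertex. No other vertex is a cut vertex either.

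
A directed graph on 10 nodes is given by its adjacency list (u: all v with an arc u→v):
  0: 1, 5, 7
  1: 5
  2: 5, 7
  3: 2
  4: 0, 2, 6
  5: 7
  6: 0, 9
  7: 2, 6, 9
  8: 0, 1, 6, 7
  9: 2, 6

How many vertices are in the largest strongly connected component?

7

{0, 1, 2, 5, 6, 7, 9} are all mutually reachable — one SCC of size 7.
{4} is an SCC by itself.
{8} is an SCC by itself.
{3} is an SCC by itself.
The largest has 7 vertices.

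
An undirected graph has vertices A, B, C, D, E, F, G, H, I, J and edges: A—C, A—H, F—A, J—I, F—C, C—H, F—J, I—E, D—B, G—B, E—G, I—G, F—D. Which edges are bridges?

none

The edges on the cycle I-E-G-I are not bridges since each lies on that cycle.
Every edge lies on some cycle, so there are no bridges.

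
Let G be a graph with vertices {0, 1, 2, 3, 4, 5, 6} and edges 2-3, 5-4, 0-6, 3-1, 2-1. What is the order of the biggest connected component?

Starting from 4 we can reach 4, 5. That is one component of size 2.
Starting from 0 we can reach 0, 6. That is one component of size 2.
Starting from 1 we can reach 1, 2, 3. That is one component of size 3.
The largest has 3 vertices.

3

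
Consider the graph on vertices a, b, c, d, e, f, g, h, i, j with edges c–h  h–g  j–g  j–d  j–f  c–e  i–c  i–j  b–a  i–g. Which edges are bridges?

a-b, c-e, d-j, f-j

The edges on the cycle i-c-h-g-i are not bridges since each lies on that cycle.
But removing b–a disconnects b from a; removing e–c disconnects e from c; removing f–j disconnects f from j; removing d–j disconnects d from j — these are bridges.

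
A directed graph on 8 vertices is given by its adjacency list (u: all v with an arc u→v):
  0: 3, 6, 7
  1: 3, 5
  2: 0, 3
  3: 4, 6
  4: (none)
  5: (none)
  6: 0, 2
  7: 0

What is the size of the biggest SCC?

5

{0, 2, 3, 6, 7} are all mutually reachable — one SCC of size 5.
{1} is an SCC by itself.
{4} is an SCC by itself.
{5} is an SCC by itself.
The largest has 5 vertices.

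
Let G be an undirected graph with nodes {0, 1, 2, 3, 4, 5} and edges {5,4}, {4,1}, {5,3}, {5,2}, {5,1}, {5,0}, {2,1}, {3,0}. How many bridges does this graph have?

0

The edges on the cycle 5-3-0-5 are not bridges since each lies on that cycle.
Every edge lies on some cycle, so there are no bridges.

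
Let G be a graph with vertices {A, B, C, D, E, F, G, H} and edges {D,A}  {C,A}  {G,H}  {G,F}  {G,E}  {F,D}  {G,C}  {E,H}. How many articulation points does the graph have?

Removing G increases the component count from 2 to 3, so G is a cut vertex.
By contrast removing F leaves 2 components; it is not a cut vertex. No other vertex is a cut vertex either.

1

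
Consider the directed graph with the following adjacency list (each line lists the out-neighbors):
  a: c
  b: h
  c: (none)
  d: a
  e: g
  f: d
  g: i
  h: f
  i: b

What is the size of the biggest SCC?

1

{b} is an SCC by itself.
{h} is an SCC by itself.
{a} is an SCC by itself.
{d} is an SCC by itself.
{e} is an SCC by itself.
(and 4 more singleton SCCs)
The largest has 1 vertex.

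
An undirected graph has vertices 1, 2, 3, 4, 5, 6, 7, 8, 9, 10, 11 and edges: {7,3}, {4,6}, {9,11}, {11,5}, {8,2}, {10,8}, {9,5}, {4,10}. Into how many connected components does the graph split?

4

1 is isolated — a component by itself.
Starting from 3 we can reach 3, 7. That is one component of size 2.
Starting from 5 we can reach 5, 9, 11. That is one component of size 3.
Starting from 2 we can reach 2, 4, 6, 8, 10. That is one component of size 5.
Total: 4 components.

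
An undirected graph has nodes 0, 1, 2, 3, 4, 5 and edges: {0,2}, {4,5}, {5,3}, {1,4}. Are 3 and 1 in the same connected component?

From 3 we can reach 1, 3, 4, 5, which includes 1.

Yes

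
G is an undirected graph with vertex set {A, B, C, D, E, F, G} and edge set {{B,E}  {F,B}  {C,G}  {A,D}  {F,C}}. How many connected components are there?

2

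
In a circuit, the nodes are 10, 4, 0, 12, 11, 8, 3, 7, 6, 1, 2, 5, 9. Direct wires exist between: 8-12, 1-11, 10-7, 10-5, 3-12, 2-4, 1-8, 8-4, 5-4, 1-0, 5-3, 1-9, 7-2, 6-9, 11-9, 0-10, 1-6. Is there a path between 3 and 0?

From 3 we can reach 0, 1, 2, 3, 4, 5, 6, 7, 8, 9, 10, 11, 12, which includes 0.

Yes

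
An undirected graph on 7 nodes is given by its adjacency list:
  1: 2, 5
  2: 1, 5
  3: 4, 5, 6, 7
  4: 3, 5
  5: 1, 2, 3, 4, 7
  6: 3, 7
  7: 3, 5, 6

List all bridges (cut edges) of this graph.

The edges on the cycle 5-7-6-3-4-5 are not bridges since each lies on that cycle.
Every edge lies on some cycle, so there are no bridges.

none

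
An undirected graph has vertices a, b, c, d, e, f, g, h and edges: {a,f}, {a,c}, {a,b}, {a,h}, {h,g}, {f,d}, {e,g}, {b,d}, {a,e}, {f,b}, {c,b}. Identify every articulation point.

Removing a increases the component count from 1 to 2, so a is a cut vertex.
By contrast removing h leaves 1 component; it is not a cut vertex. No other vertex is a cut vertex either.

a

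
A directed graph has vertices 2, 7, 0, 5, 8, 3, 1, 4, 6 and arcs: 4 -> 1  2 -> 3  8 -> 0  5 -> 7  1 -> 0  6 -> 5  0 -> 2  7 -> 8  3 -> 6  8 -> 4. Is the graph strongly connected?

Yes

From 0 we can reach every vertex (0, 1, 2, 3, 4, 5, 6, 7, 8), and every vertex can reach 0 (0, 1, 2, 3, 4, 5, 6, 7, 8). So the whole graph is one strongly connected component.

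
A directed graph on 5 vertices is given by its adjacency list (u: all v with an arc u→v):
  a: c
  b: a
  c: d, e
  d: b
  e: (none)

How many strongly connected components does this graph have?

{a, b, c, d} are all mutually reachable — one SCC of size 4.
{e} is an SCC by itself.
That gives 2 strongly connected components.

2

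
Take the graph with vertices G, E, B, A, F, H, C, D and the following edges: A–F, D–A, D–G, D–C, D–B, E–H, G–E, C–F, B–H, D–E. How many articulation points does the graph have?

Removing D increases the component count from 1 to 2, so D is a cut vertex.
By contrast removing B leaves 1 component; it is not a cut vertex. No other vertex is a cut vertex either.

1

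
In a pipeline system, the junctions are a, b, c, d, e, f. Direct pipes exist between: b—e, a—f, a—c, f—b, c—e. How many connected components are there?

2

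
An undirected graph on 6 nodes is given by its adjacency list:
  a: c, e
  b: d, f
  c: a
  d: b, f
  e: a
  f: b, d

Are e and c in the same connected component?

From e we can reach a, c, e, which includes c.

Yes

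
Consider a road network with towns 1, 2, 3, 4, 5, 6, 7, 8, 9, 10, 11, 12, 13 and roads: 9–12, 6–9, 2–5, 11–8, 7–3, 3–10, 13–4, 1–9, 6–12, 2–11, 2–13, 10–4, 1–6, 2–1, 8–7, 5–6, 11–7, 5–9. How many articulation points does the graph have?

1

Removing 2 increases the component count from 1 to 2, so 2 is a cut vertex.
By contrast removing 9 leaves 1 component; it is not a cut vertex. No other vertex is a cut vertex either.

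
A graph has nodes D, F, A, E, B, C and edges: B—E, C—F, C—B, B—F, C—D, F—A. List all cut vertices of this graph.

B, C, F

Removing B increases the component count from 1 to 2, so B is a cut vertex.
Removing C increases the component count from 1 to 2, so C is a cut vertex.
Removing F increases the component count from 1 to 2, so F is a cut vertex.
By contrast removing E leaves 1 component; it is not a cut vertex. No other vertex is a cut vertex either.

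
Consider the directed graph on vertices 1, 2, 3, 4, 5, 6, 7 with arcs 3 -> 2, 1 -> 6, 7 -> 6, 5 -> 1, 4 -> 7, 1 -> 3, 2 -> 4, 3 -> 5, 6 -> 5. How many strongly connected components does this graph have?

{1, 2, 3, 4, 5, 6, 7} are all mutually reachable — one SCC of size 7.
That gives 1 strongly connected component.

1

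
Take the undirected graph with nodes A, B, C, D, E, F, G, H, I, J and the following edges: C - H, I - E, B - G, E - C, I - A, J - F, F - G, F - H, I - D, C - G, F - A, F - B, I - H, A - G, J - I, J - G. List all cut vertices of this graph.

Removing I increases the component count from 1 to 2, so I is a cut vertex.
By contrast removing B leaves 1 component; it is not a cut vertex. No other vertex is a cut vertex either.

I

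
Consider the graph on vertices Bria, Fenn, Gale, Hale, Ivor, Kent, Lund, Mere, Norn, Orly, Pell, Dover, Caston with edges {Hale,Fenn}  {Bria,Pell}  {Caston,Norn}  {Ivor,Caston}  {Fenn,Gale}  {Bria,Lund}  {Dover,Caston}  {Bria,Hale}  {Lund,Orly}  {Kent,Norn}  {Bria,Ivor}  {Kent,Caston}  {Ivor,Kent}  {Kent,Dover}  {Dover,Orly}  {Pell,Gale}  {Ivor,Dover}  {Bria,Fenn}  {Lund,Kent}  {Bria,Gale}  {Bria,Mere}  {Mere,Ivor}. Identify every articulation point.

Removing Bria increases the component count from 1 to 2, so Bria is a cut vertex.
By contrast removing Orly leaves 1 component; it is not a cut vertex. No other vertex is a cut vertex either.

Bria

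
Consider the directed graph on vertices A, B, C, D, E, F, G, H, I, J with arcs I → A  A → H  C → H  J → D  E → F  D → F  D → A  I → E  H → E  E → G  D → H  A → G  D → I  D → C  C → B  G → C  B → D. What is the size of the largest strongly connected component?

{A, B, C, D, E, G, H, I} are all mutually reachable — one SCC of size 8.
{F} is an SCC by itself.
{J} is an SCC by itself.
The largest has 8 vertices.

8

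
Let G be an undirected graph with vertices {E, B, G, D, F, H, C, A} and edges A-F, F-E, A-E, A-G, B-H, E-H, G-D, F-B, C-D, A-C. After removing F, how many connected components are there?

1

With F gone, the remaining components are: {A, B, C, D, E, G, H}.
That is 1 component.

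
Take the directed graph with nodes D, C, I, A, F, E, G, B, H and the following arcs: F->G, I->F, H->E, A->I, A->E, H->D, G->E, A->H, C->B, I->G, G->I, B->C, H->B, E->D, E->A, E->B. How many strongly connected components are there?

{A, E, F, G, H, I} are all mutually reachable — one SCC of size 6.
{B, C} are all mutually reachable — one SCC of size 2.
{D} is an SCC by itself.
That gives 3 strongly connected components.

3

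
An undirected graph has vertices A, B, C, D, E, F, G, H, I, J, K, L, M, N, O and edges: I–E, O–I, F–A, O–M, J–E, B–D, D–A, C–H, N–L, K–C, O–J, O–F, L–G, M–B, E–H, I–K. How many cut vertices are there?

2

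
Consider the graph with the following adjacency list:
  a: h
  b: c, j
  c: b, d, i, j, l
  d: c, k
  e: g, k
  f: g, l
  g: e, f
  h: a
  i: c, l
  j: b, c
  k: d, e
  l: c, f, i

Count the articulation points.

1

Removing c increases the component count from 2 to 3, so c is a cut vertex.
By contrast removing a leaves 2 components; it is not a cut vertex. No other vertex is a cut vertex either.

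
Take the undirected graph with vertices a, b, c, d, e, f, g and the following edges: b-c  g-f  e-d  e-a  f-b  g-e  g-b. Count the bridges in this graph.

4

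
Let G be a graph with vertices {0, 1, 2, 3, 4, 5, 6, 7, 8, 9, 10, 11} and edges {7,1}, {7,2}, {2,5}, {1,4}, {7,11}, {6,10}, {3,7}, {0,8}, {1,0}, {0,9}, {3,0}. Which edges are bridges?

0-8, 0-9, 1-4, 10-6, 11-7, 2-5, 2-7

The edges on the cycle 3-7-1-0-3 are not bridges since each lies on that cycle.
But removing 0—8 disconnects 0 from 8; removing 4—1 disconnects 4 from 1; removing 7—2 disconnects 7 from 2; removing 5—2 disconnects 5 from 2 — these are bridges.
In total 7 edges are bridges.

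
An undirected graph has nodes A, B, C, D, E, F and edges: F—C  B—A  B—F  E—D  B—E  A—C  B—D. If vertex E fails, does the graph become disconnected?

No

Deleting E leaves 1 component (was 1) (its neighbors B, D remain connected to each other), so E is not a cut vertex.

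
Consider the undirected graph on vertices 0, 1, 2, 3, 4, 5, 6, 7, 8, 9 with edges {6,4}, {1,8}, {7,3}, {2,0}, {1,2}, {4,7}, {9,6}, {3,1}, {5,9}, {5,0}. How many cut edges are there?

The edges on the cycle 5-9-6-4-7-3-1-2-0-5 are not bridges since each lies on that cycle.
But removing 8–1 disconnects 8 from 1 — this is a bridge.

1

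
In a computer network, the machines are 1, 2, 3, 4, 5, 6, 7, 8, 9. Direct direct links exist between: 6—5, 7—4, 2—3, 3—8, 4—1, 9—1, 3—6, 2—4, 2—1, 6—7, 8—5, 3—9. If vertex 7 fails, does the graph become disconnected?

Deleting 7 leaves 1 component (was 1) (its neighbors 4, 6 remain connected to each other), so 7 is not a cut vertex.

No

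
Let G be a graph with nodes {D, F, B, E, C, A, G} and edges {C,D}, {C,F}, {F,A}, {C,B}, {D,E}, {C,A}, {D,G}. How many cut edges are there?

The edges on the cycle C-F-A-C are not bridges since each lies on that cycle.
But removing D—G disconnects D from G; removing D—E disconnects D from E; removing C—B disconnects C from B; removing C—D disconnects C from D — these are bridges.
That makes 4 bridges.

4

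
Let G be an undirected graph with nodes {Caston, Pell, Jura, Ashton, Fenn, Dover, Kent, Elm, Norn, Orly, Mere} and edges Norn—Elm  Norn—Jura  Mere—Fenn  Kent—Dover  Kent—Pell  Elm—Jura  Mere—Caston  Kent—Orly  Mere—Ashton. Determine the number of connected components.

3

Starting from Elm we can reach Elm, Jura, Norn. That is one component of size 3.
Starting from Kent we can reach Kent, Orly, Pell, Dover. That is one component of size 4.
Starting from Fenn we can reach Fenn, Mere, Ashton, Caston. That is one component of size 4.
Total: 3 components.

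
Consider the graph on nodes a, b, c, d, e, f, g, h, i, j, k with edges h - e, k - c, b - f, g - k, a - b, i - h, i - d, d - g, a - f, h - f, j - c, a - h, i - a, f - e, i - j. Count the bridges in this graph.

The edges on the cycle a-b-f-a are not bridges since each lies on that cycle.
Every edge lies on some cycle, so there are no bridges.

0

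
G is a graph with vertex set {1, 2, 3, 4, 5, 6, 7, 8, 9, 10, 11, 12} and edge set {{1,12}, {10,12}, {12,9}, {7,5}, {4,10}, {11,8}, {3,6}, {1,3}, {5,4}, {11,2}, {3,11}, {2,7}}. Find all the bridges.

11-8, 12-9, 3-6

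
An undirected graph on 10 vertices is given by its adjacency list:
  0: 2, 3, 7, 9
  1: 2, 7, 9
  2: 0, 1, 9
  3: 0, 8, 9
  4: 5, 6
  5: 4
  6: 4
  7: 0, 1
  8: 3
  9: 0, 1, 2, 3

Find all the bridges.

3-8, 4-5, 4-6

The edges on the cycle 9-3-0-9 are not bridges since each lies on that cycle.
But removing 3-8 disconnects 3 from 8; removing 4-5 disconnects 4 from 5; removing 4-6 disconnects 4 from 6 — these are bridges.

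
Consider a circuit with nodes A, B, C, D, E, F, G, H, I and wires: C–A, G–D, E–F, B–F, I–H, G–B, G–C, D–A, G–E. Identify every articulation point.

Removing G increases the component count from 2 to 3, so G is a cut vertex.
By contrast removing D leaves 2 components; it is not a cut vertex. No other vertex is a cut vertex either.

G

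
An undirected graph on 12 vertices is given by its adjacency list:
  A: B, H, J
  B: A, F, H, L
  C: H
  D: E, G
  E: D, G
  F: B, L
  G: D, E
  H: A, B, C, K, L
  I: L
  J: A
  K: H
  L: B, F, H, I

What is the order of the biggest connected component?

Starting from D we can reach D, E, G. That is one component of size 3.
Starting from A we can reach A, B, C, F, H, I, J, K, L. That is one component of size 9.
The largest has 9 vertices.

9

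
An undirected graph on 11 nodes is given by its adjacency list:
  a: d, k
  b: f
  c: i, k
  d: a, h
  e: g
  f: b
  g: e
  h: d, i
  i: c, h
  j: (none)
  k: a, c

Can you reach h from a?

Yes

From a we can reach a, c, d, h, i, k, which includes h.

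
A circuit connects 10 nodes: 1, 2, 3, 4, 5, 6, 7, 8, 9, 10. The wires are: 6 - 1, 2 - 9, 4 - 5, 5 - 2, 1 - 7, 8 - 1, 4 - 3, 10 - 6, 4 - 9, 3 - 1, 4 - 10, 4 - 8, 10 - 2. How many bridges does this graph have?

The edges on the cycle 4-5-2-10-4 are not bridges since each lies on that cycle.
But removing 1 - 7 disconnects 1 from 7 — this is a bridge.

1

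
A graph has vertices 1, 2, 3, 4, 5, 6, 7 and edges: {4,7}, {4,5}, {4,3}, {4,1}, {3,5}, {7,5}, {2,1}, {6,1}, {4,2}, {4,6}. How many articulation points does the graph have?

1

Removing 4 increases the component count from 1 to 2, so 4 is a cut vertex.
By contrast removing 5 leaves 1 component; it is not a cut vertex. No other vertex is a cut vertex either.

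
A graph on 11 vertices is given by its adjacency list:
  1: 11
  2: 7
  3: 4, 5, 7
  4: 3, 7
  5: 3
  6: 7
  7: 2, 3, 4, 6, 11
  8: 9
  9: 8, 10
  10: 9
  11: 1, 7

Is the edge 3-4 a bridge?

After removing 3-4, the path 3-7-4 still connects them, so the edge is not a bridge.

No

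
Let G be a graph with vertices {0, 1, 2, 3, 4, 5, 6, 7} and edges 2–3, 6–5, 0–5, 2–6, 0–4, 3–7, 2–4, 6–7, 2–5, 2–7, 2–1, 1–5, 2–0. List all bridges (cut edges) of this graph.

none

The edges on the cycle 2-6-5-1-2 are not bridges since each lies on that cycle.
Every edge lies on some cycle, so there are no bridges.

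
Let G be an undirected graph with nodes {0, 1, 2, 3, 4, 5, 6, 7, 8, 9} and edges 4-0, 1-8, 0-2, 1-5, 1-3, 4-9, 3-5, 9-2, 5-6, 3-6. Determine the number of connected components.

3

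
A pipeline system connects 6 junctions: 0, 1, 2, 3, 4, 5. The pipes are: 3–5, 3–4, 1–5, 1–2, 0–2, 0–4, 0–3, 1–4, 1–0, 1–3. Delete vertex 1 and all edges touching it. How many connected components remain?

1

With 1 gone, the remaining components are: {0, 2, 3, 4, 5}.
That is 1 component.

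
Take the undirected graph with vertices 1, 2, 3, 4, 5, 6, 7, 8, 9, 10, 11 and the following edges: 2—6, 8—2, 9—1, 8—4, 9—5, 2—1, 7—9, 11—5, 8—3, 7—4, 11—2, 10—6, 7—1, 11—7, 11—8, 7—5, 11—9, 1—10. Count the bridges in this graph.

The edges on the cycle 11-8-2-11 are not bridges since each lies on that cycle.
But removing 3—8 disconnects 3 from 8 — this is a bridge.

1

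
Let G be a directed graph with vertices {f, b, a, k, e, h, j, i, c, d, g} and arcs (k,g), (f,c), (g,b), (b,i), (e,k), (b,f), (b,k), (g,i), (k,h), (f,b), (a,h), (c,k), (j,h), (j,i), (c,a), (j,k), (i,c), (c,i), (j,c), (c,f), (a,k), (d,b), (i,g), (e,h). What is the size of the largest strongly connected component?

7

{a, b, c, f, g, i, k} are all mutually reachable — one SCC of size 7.
{h} is an SCC by itself.
{e} is an SCC by itself.
{d} is an SCC by itself.
{j} is an SCC by itself.
The largest has 7 vertices.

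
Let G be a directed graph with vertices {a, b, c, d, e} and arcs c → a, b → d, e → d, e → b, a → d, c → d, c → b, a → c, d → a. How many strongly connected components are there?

2

{a, b, c, d} are all mutually reachable — one SCC of size 4.
{e} is an SCC by itself.
That gives 2 strongly connected components.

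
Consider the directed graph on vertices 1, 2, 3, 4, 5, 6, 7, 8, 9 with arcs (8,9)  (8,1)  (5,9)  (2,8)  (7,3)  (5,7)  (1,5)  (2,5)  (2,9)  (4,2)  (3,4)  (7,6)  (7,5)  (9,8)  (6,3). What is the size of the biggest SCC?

9

{1, 2, 3, 4, 5, 6, 7, 8, 9} are all mutually reachable — one SCC of size 9.
The largest has 9 vertices.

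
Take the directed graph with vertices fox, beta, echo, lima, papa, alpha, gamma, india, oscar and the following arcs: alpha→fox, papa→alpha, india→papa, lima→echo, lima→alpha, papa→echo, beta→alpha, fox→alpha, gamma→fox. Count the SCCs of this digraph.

8

{fox, alpha} are all mutually reachable — one SCC of size 2.
{gamma} is an SCC by itself.
{papa} is an SCC by itself.
{oscar} is an SCC by itself.
{lima} is an SCC by itself.
(and 3 more singleton SCCs)
That gives 8 strongly connected components.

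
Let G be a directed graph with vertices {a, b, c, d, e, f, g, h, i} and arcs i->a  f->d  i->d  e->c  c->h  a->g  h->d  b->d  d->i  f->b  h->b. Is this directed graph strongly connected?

There is no directed path from i to h, so the graph is not strongly connected.

No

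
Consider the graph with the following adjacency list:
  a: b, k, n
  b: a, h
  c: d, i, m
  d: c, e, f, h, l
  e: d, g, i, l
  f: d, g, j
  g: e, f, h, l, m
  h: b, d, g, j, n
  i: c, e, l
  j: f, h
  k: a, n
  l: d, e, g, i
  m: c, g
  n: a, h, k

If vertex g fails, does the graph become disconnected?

No

Deleting g leaves 1 component (was 1) (its neighbors e, f, h, l, m remain connected to each other), so g is not a cut vertex.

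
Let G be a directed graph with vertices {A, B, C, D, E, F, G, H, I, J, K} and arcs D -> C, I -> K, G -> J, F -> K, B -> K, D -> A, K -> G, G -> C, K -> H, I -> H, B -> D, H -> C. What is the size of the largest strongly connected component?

{E} is an SCC by itself.
{H} is an SCC by itself.
{J} is an SCC by itself.
{F} is an SCC by itself.
{B} is an SCC by itself.
(and 6 more singleton SCCs)
The largest has 1 vertex.

1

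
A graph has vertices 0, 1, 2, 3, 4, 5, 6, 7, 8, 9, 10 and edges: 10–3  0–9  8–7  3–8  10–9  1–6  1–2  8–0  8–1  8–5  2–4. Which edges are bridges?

1-2, 1-6, 1-8, 2-4, 5-8, 7-8

The edges on the cycle 10-3-8-0-9-10 are not bridges since each lies on that cycle.
But removing 2–4 disconnects 2 from 4; removing 8–7 disconnects 8 from 7; removing 8–1 disconnects 8 from 1; removing 6–1 disconnects 6 from 1 — these are bridges.
In total 6 edges are bridges.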